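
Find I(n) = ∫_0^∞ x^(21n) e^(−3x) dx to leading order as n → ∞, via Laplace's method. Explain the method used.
I(n) ~ (sqrt(2π·21n) / 3) · (21n/(3e))^(21n)

Write the integrand as exp(21n ln x − 3x) and set f(x) = 21n ln x − 3x. Then f'(x) = 21n/x − 3 = 0 at x* = 21n/3, and f''(x*) = −21n/x*^2 = −3^2/(21n). Laplace's method (interior maximum) gives
  I(n) ~ e^(f(x*)) · sqrt(2π / |f''(x*)|)
        = exp(21n ln(21n/3) − 21n) · sqrt(2π · 21n / 3^2)
        = (21n/3)^(21n) e^(−21n) · sqrt(2π·21n) / 3
        = (sqrt(2π·21n) / 3) · (21n/(3e))^(21n).
This matches Γ(21n+1)/3^(21n+1) with Stirling applied to Γ.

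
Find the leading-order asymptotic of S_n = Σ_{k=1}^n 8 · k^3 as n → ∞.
S_n ~ 2 · n^4

By integral comparison (Euler-Maclaurin), Σ_{k=1}^n 8 · k^3 = 8 · ∫_0^n x^3 dx + O(n^3) = 8 · n^4/4 = 2 · n^4 + O(n^3). (Equivalently, Faulhaber's formula gives the same leading term.)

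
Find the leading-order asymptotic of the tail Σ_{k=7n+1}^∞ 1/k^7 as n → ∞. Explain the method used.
Σ_{k>7n} 1/k^7 ~ 1/(6 · (7n)^6)

Compare to the integral: ∫_{7n}^∞ x^(−7) dx = [−x^(−6)/6]_{7n}^∞ = 1/((7−1)·(7n)^6). Euler-Maclaurin then gives
  Σ_{k>7n} 1/k^7 = ∫_{7n}^∞ dx/x^7 − 1/(2·(7n)^7) + O(1/(7n)^8).
(Equivalently this is ζ(7) − Σ_{k≤7n} 1/k^7.)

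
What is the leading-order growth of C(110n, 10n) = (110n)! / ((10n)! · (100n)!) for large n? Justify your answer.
C(110n, 10n) ~ (285311670611/10000000000)^(10n) · sqrt(11/(20π·10n))

Write N = 10n. Apply Stirling to each factorial:
  (11N)! ~ sqrt(2π·11N) · (11N/e)^(11N),
  N! ~ sqrt(2π N) · (N/e)^N,
  (10N)! ~ sqrt(2π·10N) · (10N/e)^(10N).
The exponential factors combine to (11N)^(11N) / (N^N · (10N)^(10N)) = 11^(11N)/10^(10N) = (11^11/10^10)^N = (285311670611/10000000000)^N.
The square-root prefactors combine to sqrt(2π·11N) / (sqrt(2π N)·sqrt(2π·10N)) = sqrt(11 / (2π·10·N)) = sqrt(11/(20π·10n)).
Substituting N = 10n: C(110n, 10n) ~ (285311670611/10000000000)^(10n) · sqrt(11/(20π·10n)).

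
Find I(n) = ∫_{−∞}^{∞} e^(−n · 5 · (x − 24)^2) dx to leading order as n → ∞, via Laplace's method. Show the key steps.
I(n) = sqrt(π/(5n))

Here φ(x) = 5 · (x − 24)^2 has its unique minimum at x* = 24 with φ(x*) = 0 and φ''(x*) = 10. Laplace's method gives
  I(n) ~ e^(−n φ(x*)) · sqrt(2π / (n · φ''(x*))) = sqrt(2π / (10n)) = sqrt(π/(5n)).
This is exact: substituting u = (x − 24)·sqrt(5n) gives I(n) = (1/sqrt(5n)) ∫_{−∞}^{∞} e^(−u^2) du = sqrt(π/(5n)).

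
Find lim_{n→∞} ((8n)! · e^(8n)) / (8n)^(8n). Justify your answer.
lim = ∞

Stirling: (8n)! ~ sqrt(2π·8n) · (8n/e)^(8n). Hence
  (8n)! · e^(8n) / (8n)^(8n) ~ sqrt(2π·8n) = sqrt(2π·8) · sqrt(n) → ∞.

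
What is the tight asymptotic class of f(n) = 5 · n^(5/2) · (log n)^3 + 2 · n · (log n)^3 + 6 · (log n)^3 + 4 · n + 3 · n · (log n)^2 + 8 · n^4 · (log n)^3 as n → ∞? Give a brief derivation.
f(n) ∈ Θ(n^4 · (log n)^3)

Compare the terms by growth order. For large n, n^a · (log n)^b dominates n^a' · (log n)^b' iff a > a', or (a = a' and b > b'). Ranking the 6 terms shows the dominant one is 8 · n^4 · (log n)^3. Hence f(n) ∈ Θ(n^4 · (log n)^3).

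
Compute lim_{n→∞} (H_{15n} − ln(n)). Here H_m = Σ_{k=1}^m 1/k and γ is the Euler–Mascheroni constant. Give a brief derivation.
lim = ln 15 + γ

By Euler-Maclaurin, H_m = ln m + γ + O(1/m). So
  H_{15n} − ln(n) = ln(15n) + γ − ln(n) + O(1/n)
                       = ln(15/1) + γ + O(1/n).
Hence the limit is ln(15/1) + γ.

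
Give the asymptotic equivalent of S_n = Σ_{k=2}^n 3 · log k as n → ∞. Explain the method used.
S_n ~ 3 · (n log n − n)

By integral comparison, S_n = ∫_1^n 3 · log x dx + O(log n). For the integral, ∫ log x dx = n log n − n. Hence S_n ~ 3 · (n log n − n).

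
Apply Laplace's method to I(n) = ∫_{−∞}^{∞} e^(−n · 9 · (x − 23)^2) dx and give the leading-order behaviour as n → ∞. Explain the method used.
I(n) = sqrt(π/(9n))

Here φ(x) = 9 · (x − 23)^2 has its unique minimum at x* = 23 with φ(x*) = 0 and φ''(x*) = 18. Laplace's method gives
  I(n) ~ e^(−n φ(x*)) · sqrt(2π / (n · φ''(x*))) = sqrt(2π / (18n)) = sqrt(π/(9n)).
This is exact: substituting u = (x − 23)·sqrt(9n) gives I(n) = (1/sqrt(9n)) ∫_{−∞}^{∞} e^(−u^2) du = sqrt(π/(9n)).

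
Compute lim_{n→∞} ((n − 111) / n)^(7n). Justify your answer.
lim = e^(−777)

Rewrite as (1 − 111/n)^(7n). By the standard limit (1 + x/n)^n → e^x, we have (1 − 111/n)^n → e^(−111), and raising to the 7th power gives e^(−777).
More precisely, ln[(1 − 111/n)^(7n)] = 7n · ln(1 − 111/n) = 7n · (-111/n + O(1/n^2)) = -777 + O(1/n) → -777.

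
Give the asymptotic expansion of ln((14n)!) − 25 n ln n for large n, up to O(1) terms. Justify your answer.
ln((14n)!) − 25 n ln n = −11 n ln n + 14(ln 14 − 1) n + (1/2) ln(2π·14n) + O(1/n)

Stirling: ln((14n)!) = 14n ln(14n) − 14n + (1/2) ln(2π·14n) + O(1/n).
Expand 14n ln(14n) = 14n (ln n + ln 14) = 14n ln n + 14n ln 14.
Subtract 25n ln n: leading term is (14 − 25) n ln n = −11 n ln n. The next term is 14n ln 14 − 14n = 14(ln 14 − 1) n. Then the (1/2) ln(2π·14n) correction.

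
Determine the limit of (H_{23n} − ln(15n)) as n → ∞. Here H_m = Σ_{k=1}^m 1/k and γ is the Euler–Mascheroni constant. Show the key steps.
lim = ln(23/15) + γ

By Euler-Maclaurin, H_m = ln m + γ + O(1/m). So
  H_{23n} − ln(15n) = ln(23n) + γ − ln(15n) + O(1/n)
                       = ln(23/15) + γ + O(1/n).
Hence the limit is ln(23/15) + γ.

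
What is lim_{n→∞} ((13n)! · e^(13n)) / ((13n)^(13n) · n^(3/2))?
lim = 0

Stirling: (13n)! ~ sqrt(2π·13n) · (13n/e)^(13n). Hence
  (13n)! · e^(13n) / (13n)^(13n) ~ sqrt(2π·13n).
Dividing by n^(3/2): sqrt(2π·13n) / n^(3/2) = sqrt(2π·13) · n^((1−3)/2), so the expression behaves like sqrt(2π·13) · n^((1−3)/2) → 0.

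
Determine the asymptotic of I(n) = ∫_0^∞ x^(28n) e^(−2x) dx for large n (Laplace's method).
I(n) ~ (sqrt(2π·28n) / 2) · (28n/(2e))^(28n)

Write the integrand as exp(28n ln x − 2x) and set f(x) = 28n ln x − 2x. Then f'(x) = 28n/x − 2 = 0 at x* = 28n/2, and f''(x*) = −28n/x*^2 = −2^2/(28n). Laplace's method (interior maximum) gives
  I(n) ~ e^(f(x*)) · sqrt(2π / |f''(x*)|)
        = exp(28n ln(28n/2) − 28n) · sqrt(2π · 28n / 2^2)
        = (28n/2)^(28n) e^(−28n) · sqrt(2π·28n) / 2
        = (sqrt(2π·28n) / 2) · (28n/(2e))^(28n).
This matches Γ(28n+1)/2^(28n+1) with Stirling applied to Γ.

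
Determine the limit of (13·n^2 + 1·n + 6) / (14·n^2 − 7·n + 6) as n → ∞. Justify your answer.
lim = 13/14

For large n the leading n^2 terms dominate both numerator and denominator. Dividing top and bottom by n^2, every other term tends to 0, leaving 13/14.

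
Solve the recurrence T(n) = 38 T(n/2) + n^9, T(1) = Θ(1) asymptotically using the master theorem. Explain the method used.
T(n) = Θ(n^9)

log_2 38 ≈ 5.248. f(n) = n^9 dominates n^(log_2 38) since 9 > 5.248, and the regularity condition a·f(n/b) = 38·(n/2)^9 = (38/512)·n^9 ≤ c·f(n) holds with c = 38/512 ≈ 0.0742 < 1. So this is Case 3: T(n) = Θ(f(n)) = Θ(n^9).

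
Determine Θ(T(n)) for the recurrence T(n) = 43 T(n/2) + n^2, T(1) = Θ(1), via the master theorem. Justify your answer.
T(n) = Θ(n^(log_2 43))

Master theorem: compare f(n) = n^2 to n^(log_2 43) where log_2 43 ≈ 5.426. Since 2 < log_2 43, we have f(n) = O(n^(log_2 43 − ε)) for some ε > 0 — Case 1. Hence T(n) = Θ(n^(log_2 43)).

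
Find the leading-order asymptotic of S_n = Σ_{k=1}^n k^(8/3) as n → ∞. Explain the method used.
S_n ~ (3/11) · n^(11/3)

Integral comparison: Σ_{k=1}^n k^(8/3) = ∫_0^n x^(8/3) dx + O(n^(8/3)). The integral is n^(1 + 8/3) / (1 + 8/3) = n^((8+3)/3) / ((8+3)/3) = (3/11) · n^(11/3).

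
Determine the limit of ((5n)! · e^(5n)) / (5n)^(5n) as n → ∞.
lim = ∞

Stirling: (5n)! ~ sqrt(2π·5n) · (5n/e)^(5n). Hence
  (5n)! · e^(5n) / (5n)^(5n) ~ sqrt(2π·5n) = sqrt(2π·5) · sqrt(n) → ∞.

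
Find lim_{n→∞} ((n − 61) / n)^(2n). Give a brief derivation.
lim = e^(−122)

Rewrite as (1 − 61/n)^(2n). By the standard limit (1 + x/n)^n → e^x, we have (1 − 61/n)^n → e^(−61), and raising to the 2nd power gives e^(−122).
More precisely, ln[(1 − 61/n)^(2n)] = 2n · ln(1 − 61/n) = 2n · (-61/n + O(1/n^2)) = -122 + O(1/n) → -122.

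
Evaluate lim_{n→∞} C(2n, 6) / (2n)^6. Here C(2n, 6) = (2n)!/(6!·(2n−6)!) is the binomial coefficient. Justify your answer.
lim = 1/6! = 1/720

With N = 2n → ∞: C(N, 6) / N^6 = [N(N−1)…(N−5)] / (6! · N^6) = (1/6!) · 1 · (1 − 1/(2n)) · … · (1 − 5/(2n)). Each factor → 1 as N → ∞, so the limit is 1/6! = 1/720.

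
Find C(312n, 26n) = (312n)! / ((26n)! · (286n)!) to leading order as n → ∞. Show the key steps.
C(312n, 26n) ~ (8916100448256/285311670611)^(26n) · sqrt(6/(11π·26n))

Write N = 26n. Apply Stirling to each factorial:
  (12N)! ~ sqrt(2π·12N) · (12N/e)^(12N),
  N! ~ sqrt(2π N) · (N/e)^N,
  (11N)! ~ sqrt(2π·11N) · (11N/e)^(11N).
The exponential factors combine to (12N)^(12N) / (N^N · (11N)^(11N)) = 12^(12N)/11^(11N) = (12^12/11^11)^N = (8916100448256/285311670611)^N.
The square-root prefactors combine to sqrt(2π·12N) / (sqrt(2π N)·sqrt(2π·11N)) = sqrt(12 / (2π·11·N)) = sqrt(6/(11π·26n)).
Substituting N = 26n: C(312n, 26n) ~ (8916100448256/285311670611)^(26n) · sqrt(6/(11π·26n)).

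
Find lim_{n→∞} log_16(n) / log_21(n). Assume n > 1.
lim = ln(21) / ln(16) = log_16(21)

Change of base: log_16(n) = ln n / ln 16 and log_21(n) = ln n / ln 21. The ratio is (ln n / ln 16) · (ln 21 / ln n) = ln 21 / ln 16, a constant independent of n. So the limit is ln 21 / ln 16 = log_16(21).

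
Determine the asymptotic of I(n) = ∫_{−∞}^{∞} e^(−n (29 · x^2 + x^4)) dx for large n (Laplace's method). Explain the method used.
I(n) ~ sqrt(π/(29n))

φ(x) = 29 · x^2 + x^4 has its unique global minimum at x* = 0 (since φ'(x) = 58x + 4x^3 = 0 only at x = 0 for real x with both coefficients positive, and φ → ∞ as |x| → ∞). At x* = 0, φ(0) = 0 and φ''(0) = 58. Laplace's method then gives
  I(n) ~ sqrt(2π / (n · φ''(0))) · e^(−n φ(0)) = sqrt(2π / (58n)) = sqrt(π/(29n)).
The x^4 term contributes only at subleading order (an O(1/n) relative correction).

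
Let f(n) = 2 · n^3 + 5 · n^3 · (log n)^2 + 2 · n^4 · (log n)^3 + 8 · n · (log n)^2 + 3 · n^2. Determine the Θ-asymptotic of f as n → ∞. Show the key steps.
f(n) ∈ Θ(n^4 · (log n)^3)

Compare the terms by growth order. For large n, n^a · (log n)^b dominates n^a' · (log n)^b' iff a > a', or (a = a' and b > b'). Ranking the 5 terms shows the dominant one is 2 · n^4 · (log n)^3. Hence f(n) ∈ Θ(n^4 · (log n)^3).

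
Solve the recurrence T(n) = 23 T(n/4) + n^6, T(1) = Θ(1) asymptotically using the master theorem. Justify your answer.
T(n) = Θ(n^6)

log_4 23 ≈ 2.262. f(n) = n^6 dominates n^(log_4 23) since 6 > 2.262, and the regularity condition a·f(n/b) = 23·(n/4)^6 = (23/4096)·n^6 ≤ c·f(n) holds with c = 23/4096 ≈ 0.00562 < 1. So this is Case 3: T(n) = Θ(f(n)) = Θ(n^6).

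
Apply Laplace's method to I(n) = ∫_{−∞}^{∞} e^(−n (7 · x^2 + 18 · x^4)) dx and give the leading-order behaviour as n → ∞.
I(n) ~ sqrt(π/(7n))

φ(x) = 7 · x^2 + 18 · x^4 has its unique global minimum at x* = 0 (since φ'(x) = 14x + 72x^3 = 0 only at x = 0 for real x with both coefficients positive, and φ → ∞ as |x| → ∞). At x* = 0, φ(0) = 0 and φ''(0) = 14. Laplace's method then gives
  I(n) ~ sqrt(2π / (n · φ''(0))) · e^(−n φ(0)) = sqrt(2π / (14n)) = sqrt(π/(7n)).
The 18 · x^4 term contributes only at subleading order (an O(1/n) relative correction).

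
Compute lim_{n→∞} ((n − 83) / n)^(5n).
lim = e^(−415)

Rewrite as (1 − 83/n)^(5n). By the standard limit (1 + x/n)^n → e^x, we have (1 − 83/n)^n → e^(−83), and raising to the 5th power gives e^(−415).
More precisely, ln[(1 − 83/n)^(5n)] = 5n · ln(1 − 83/n) = 5n · (-83/n + O(1/n^2)) = -415 + O(1/n) → -415.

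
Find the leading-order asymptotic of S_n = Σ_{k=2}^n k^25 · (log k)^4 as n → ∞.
S_n ~ n^26 · (log n)^4 / 26

By integral comparison, S_n = ∫_1^n x^25 · (log x)^4 dx + O(n^25 · (log n)^4). For the integral, the leading term of ∫_1^n x^25 (log x)^4 dx is n^26/26 · (log n)^4 (by repeated integration by parts; each step lowers the log-exponent and produces a relatively O(1/log n) correction). Hence S_n ~ n^26 · (log n)^4 / 26.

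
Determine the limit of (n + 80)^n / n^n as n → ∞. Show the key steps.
lim = e^80

Rewrite as (1 + 80/n)^(n). By the standard limit (1 + x/n)^n → e^x, we have (1 + 80/n)^n → e^80, and raising to the 1st power gives e^80.
More precisely, ln[(1 + 80/n)^(n)] = n · ln(1 + 80/n) = n · (80/n + O(1/n^2)) = 80 + O(1/n) → 80.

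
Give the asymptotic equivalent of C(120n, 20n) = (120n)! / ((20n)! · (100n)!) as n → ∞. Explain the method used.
C(120n, 20n) ~ (46656/3125)^(20n) · sqrt(3/(5π·20n))

Write N = 20n. Apply Stirling to each factorial:
  (6N)! ~ sqrt(2π·6N) · (6N/e)^(6N),
  N! ~ sqrt(2π N) · (N/e)^N,
  (5N)! ~ sqrt(2π·5N) · (5N/e)^(5N).
The exponential factors combine to (6N)^(6N) / (N^N · (5N)^(5N)) = 6^(6N)/5^(5N) = (6^6/5^5)^N = (46656/3125)^N.
The square-root prefactors combine to sqrt(2π·6N) / (sqrt(2π N)·sqrt(2π·5N)) = sqrt(6 / (2π·5·N)) = sqrt(3/(5π·20n)).
Substituting N = 20n: C(120n, 20n) ~ (46656/3125)^(20n) · sqrt(3/(5π·20n)).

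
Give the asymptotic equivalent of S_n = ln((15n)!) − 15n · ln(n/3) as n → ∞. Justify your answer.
S_n ~ 15n · (ln 45 − 1) + O(ln n)

Stirling: ln((15n)!) = 15n ln(15n) − 15n + O(ln n).
  S_n = 15n ln(15n) − 15n − 15n ln(n/3) + O(ln n)
      = 15n ln(15n) − 15n ln n + 15n ln 3 − 15n + O(ln n)
      = 15n ln 15 + 15n ln 3 − 15n + O(ln n)
      = 15n (ln 45 − 1) + O(ln n).
Numerically ln(45) − 1 ≈ 2.8067.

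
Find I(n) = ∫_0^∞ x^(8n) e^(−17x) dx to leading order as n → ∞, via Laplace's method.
I(n) ~ (sqrt(2π·8n) / 17) · (8n/(17e))^(8n)

Write the integrand as exp(8n ln x − 17x) and set f(x) = 8n ln x − 17x. Then f'(x) = 8n/x − 17 = 0 at x* = 8n/17, and f''(x*) = −8n/x*^2 = −17^2/(8n). Laplace's method (interior maximum) gives
  I(n) ~ e^(f(x*)) · sqrt(2π / |f''(x*)|)
        = exp(8n ln(8n/17) − 8n) · sqrt(2π · 8n / 17^2)
        = (8n/17)^(8n) e^(−8n) · sqrt(2π·8n) / 17
        = (sqrt(2π·8n) / 17) · (8n/(17e))^(8n).
This matches Γ(8n+1)/17^(8n+1) with Stirling applied to Γ.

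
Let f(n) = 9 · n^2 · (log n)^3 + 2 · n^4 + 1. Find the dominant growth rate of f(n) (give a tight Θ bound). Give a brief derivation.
f(n) ∈ Θ(n^4)

Compare the terms by growth order. For large n, n^a · (log n)^b dominates n^a' · (log n)^b' iff a > a', or (a = a' and b > b'). Ranking the 3 terms shows the dominant one is 2 · n^4. Hence f(n) ∈ Θ(n^4).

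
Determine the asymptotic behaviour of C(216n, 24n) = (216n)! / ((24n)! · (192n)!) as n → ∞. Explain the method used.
C(216n, 24n) ~ (387420489/16777216)^(24n) · sqrt(9/(16π·24n))

Write N = 24n. Apply Stirling to each factorial:
  (9N)! ~ sqrt(2π·9N) · (9N/e)^(9N),
  N! ~ sqrt(2π N) · (N/e)^N,
  (8N)! ~ sqrt(2π·8N) · (8N/e)^(8N).
The exponential factors combine to (9N)^(9N) / (N^N · (8N)^(8N)) = 9^(9N)/8^(8N) = (9^9/8^8)^N = (387420489/16777216)^N.
The square-root prefactors combine to sqrt(2π·9N) / (sqrt(2π N)·sqrt(2π·8N)) = sqrt(9 / (2π·8·N)) = sqrt(9/(16π·24n)).
Substituting N = 24n: C(216n, 24n) ~ (387420489/16777216)^(24n) · sqrt(9/(16π·24n)).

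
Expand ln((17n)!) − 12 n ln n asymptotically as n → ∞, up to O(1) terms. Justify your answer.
ln((17n)!) − 12 n ln n = 5 n ln n + 17(ln 17 − 1) n + (1/2) ln(2π·17n) + O(1/n)

Stirling: ln((17n)!) = 17n ln(17n) − 17n + (1/2) ln(2π·17n) + O(1/n).
Expand 17n ln(17n) = 17n (ln n + ln 17) = 17n ln n + 17n ln 17.
Subtract 12n ln n: leading term is (17 − 12) n ln n = 5 n ln n. The next term is 17n ln 17 − 17n = 17(ln 17 − 1) n. Then the (1/2) ln(2π·17n) correction.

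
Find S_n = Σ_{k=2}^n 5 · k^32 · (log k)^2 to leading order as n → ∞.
S_n ~ 5 · n^33 · (log n)^2 / 33

By integral comparison, S_n = ∫_1^n 5 · x^32 · (log x)^2 dx + O(n^32 · (log n)^2). For the integral, the leading term of ∫_1^n x^32 (log x)^2 dx is n^33/33 · (log n)^2 (by repeated integration by parts; each step lowers the log-exponent and produces a relatively O(1/log n) correction). Hence S_n ~ 5 · n^33 · (log n)^2 / 33.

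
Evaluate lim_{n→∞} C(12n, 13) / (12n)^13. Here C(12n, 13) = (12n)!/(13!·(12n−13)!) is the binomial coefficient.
lim = 1/13! = 1/6227020800

With N = 12n → ∞: C(N, 13) / N^13 = [N(N−1)…(N−12)] / (13! · N^13) = (1/13!) · 1 · (1 − 1/(12n)) · … · (1 − 12/(12n)). Each factor → 1 as N → ∞, so the limit is 1/13! = 1/6227020800.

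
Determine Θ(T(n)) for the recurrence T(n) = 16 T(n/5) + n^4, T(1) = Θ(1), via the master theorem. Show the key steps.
T(n) = Θ(n^4)

log_5 16 ≈ 1.723. f(n) = n^4 dominates n^(log_5 16) since 4 > 1.723, and the regularity condition a·f(n/b) = 16·(n/5)^4 = (16/625)·n^4 ≤ c·f(n) holds with c = 16/625 ≈ 0.0256 < 1. So this is Case 3: T(n) = Θ(f(n)) = Θ(n^4).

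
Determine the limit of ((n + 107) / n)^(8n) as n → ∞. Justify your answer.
lim = e^856

Rewrite as (1 + 107/n)^(8n). By the standard limit (1 + x/n)^n → e^x, we have (1 + 107/n)^n → e^107, and raising to the 8th power gives e^856.
More precisely, ln[(1 + 107/n)^(8n)] = 8n · ln(1 + 107/n) = 8n · (107/n + O(1/n^2)) = 856 + O(1/n) → 856.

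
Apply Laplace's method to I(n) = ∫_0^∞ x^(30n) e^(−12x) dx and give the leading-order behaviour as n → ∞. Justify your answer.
I(n) ~ (sqrt(2π·30n) / 12) · (30n/(12e))^(30n)

Write the integrand as exp(30n ln x − 12x) and set f(x) = 30n ln x − 12x. Then f'(x) = 30n/x − 12 = 0 at x* = 30n/12, and f''(x*) = −30n/x*^2 = −12^2/(30n). Laplace's method (interior maximum) gives
  I(n) ~ e^(f(x*)) · sqrt(2π / |f''(x*)|)
        = exp(30n ln(30n/12) − 30n) · sqrt(2π · 30n / 12^2)
        = (30n/12)^(30n) e^(−30n) · sqrt(2π·30n) / 12
        = (sqrt(2π·30n) / 12) · (30n/(12e))^(30n).
This matches Γ(30n+1)/12^(30n+1) with Stirling applied to Γ.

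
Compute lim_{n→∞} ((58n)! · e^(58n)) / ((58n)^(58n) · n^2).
lim = 0

Stirling: (58n)! ~ sqrt(2π·58n) · (58n/e)^(58n). Hence
  (58n)! · e^(58n) / (58n)^(58n) ~ sqrt(2π·58n).
Dividing by n^2: sqrt(2π·58n) / n^2 = sqrt(2π·58) · n^((1−4)/2), so the expression behaves like sqrt(2π·58) · n^((1−4)/2) → 0.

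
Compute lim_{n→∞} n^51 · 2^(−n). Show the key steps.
lim = 0

Exponentials with base > 1 dominate every fixed polynomial: for any fixed c, n^c / 2^n → 0 as n → ∞ (e.g. by the ratio test, or by writing 2^n = e^(n ln 2) and noting e^(n ln 2) / n^c → ∞). Hence n^51 · 2^(−n) = n^51 / 2^n → 0.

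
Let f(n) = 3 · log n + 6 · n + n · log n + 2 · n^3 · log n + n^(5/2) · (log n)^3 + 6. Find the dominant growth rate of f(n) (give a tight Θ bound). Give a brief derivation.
f(n) ∈ Θ(n^3 · log n)

Compare the terms by growth order. For large n, n^a · (log n)^b dominates n^a' · (log n)^b' iff a > a', or (a = a' and b > b'). Ranking the 6 terms shows the dominant one is 2 · n^3 · log n. Hence f(n) ∈ Θ(n^3 · log n).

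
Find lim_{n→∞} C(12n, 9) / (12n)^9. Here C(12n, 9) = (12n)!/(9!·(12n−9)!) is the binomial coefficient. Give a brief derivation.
lim = 1/9! = 1/362880

With N = 12n → ∞: C(N, 9) / N^9 = [N(N−1)…(N−8)] / (9! · N^9) = (1/9!) · 1 · (1 − 1/(12n)) · … · (1 − 8/(12n)). Each factor → 1 as N → ∞, so the limit is 1/9! = 1/362880.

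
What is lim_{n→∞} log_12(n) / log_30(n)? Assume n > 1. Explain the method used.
lim = ln(30) / ln(12) = log_12(30)

Change of base: log_12(n) = ln n / ln 12 and log_30(n) = ln n / ln 30. The ratio is (ln n / ln 12) · (ln 30 / ln n) = ln 30 / ln 12, a constant independent of n. So the limit is ln 30 / ln 12 = log_12(30).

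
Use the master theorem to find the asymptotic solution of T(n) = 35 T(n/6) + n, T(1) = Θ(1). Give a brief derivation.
T(n) = Θ(n^(log_6 35))

Master theorem: compare f(n) = n to n^(log_6 35) where log_6 35 ≈ 1.984. Since 1 < log_6 35, we have f(n) = O(n^(log_6 35 − ε)) for some ε > 0 — Case 1. Hence T(n) = Θ(n^(log_6 35)).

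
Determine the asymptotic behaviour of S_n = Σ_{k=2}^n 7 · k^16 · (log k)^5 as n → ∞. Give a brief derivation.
S_n ~ 7 · n^17 · (log n)^5 / 17

By integral comparison, S_n = ∫_1^n 7 · x^16 · (log x)^5 dx + O(n^16 · (log n)^5). For the integral, the leading term of ∫_1^n x^16 (log x)^5 dx is n^17/17 · (log n)^5 (by repeated integration by parts; each step lowers the log-exponent and produces a relatively O(1/log n) correction). Hence S_n ~ 7 · n^17 · (log n)^5 / 17.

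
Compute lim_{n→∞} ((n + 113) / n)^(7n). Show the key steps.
lim = e^791

Rewrite as (1 + 113/n)^(7n). By the standard limit (1 + x/n)^n → e^x, we have (1 + 113/n)^n → e^113, and raising to the 7th power gives e^791.
More precisely, ln[(1 + 113/n)^(7n)] = 7n · ln(1 + 113/n) = 7n · (113/n + O(1/n^2)) = 791 + O(1/n) → 791.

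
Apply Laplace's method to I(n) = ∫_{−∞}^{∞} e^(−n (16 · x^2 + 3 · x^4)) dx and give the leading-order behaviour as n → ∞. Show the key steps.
I(n) ~ sqrt(π/(16n))

φ(x) = 16 · x^2 + 3 · x^4 has its unique global minimum at x* = 0 (since φ'(x) = 32x + 12x^3 = 0 only at x = 0 for real x with both coefficients positive, and φ → ∞ as |x| → ∞). At x* = 0, φ(0) = 0 and φ''(0) = 32. Laplace's method then gives
  I(n) ~ sqrt(2π / (n · φ''(0))) · e^(−n φ(0)) = sqrt(2π / (32n)) = sqrt(π/(16n)).
The 3 · x^4 term contributes only at subleading order (an O(1/n) relative correction).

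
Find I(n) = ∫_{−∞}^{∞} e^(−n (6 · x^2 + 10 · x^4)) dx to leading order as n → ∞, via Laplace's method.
I(n) ~ sqrt(π/(6n))

φ(x) = 6 · x^2 + 10 · x^4 has its unique global minimum at x* = 0 (since φ'(x) = 12x + 40x^3 = 0 only at x = 0 for real x with both coefficients positive, and φ → ∞ as |x| → ∞). At x* = 0, φ(0) = 0 and φ''(0) = 12. Laplace's method then gives
  I(n) ~ sqrt(2π / (n · φ''(0))) · e^(−n φ(0)) = sqrt(2π / (12n)) = sqrt(π/(6n)).
The 10 · x^4 term contributes only at subleading order (an O(1/n) relative correction).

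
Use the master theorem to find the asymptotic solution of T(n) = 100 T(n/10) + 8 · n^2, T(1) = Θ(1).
T(n) = Θ(n^2 log n)

log_10 100 = 2, and f(n) = 8 · n^2 = Θ(n^(log_10 100)). This is Case 2 of the master theorem: T(n) = Θ(f(n) · log n) = Θ(n^2 log n).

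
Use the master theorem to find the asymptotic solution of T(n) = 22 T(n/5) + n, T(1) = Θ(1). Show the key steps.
T(n) = Θ(n^(log_5 22))

Master theorem: compare f(n) = n to n^(log_5 22) where log_5 22 ≈ 1.921. Since 1 < log_5 22, we have f(n) = O(n^(log_5 22 − ε)) for some ε > 0 — Case 1. Hence T(n) = Θ(n^(log_5 22)).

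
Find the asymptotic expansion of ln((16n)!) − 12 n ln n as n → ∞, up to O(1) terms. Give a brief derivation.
ln((16n)!) − 12 n ln n = 4 n ln n + 16(ln 16 − 1) n + (1/2) ln(2π·16n) + O(1/n)

Stirling: ln((16n)!) = 16n ln(16n) − 16n + (1/2) ln(2π·16n) + O(1/n).
Expand 16n ln(16n) = 16n (ln n + ln 16) = 16n ln n + 16n ln 16.
Subtract 12n ln n: leading term is (16 − 12) n ln n = 4 n ln n. The next term is 16n ln 16 − 16n = 16(ln 16 − 1) n. Then the (1/2) ln(2π·16n) correction.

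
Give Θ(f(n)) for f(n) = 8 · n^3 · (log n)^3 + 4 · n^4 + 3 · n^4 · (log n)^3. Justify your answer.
f(n) ∈ Θ(n^4 · (log n)^3)

Compare the terms by growth order. For large n, n^a · (log n)^b dominates n^a' · (log n)^b' iff a > a', or (a = a' and b > b'). Ranking the 3 terms shows the dominant one is 3 · n^4 · (log n)^3. Hence f(n) ∈ Θ(n^4 · (log n)^3).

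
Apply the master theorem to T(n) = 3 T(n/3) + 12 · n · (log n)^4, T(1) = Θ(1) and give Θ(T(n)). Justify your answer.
T(n) = Θ(n · (log n)^5)

Here log_3 3 = 1 and f(n) = 12 · n · (log n)^4 = Θ(n^(log_3 3) · (log n)^4). This is the extended Case 2 of the master theorem (f matches the critical exponent up to log factors), giving T(n) = Θ(n^(log_3 3) · (log n)^(4+1)) = Θ(n · (log n)^5).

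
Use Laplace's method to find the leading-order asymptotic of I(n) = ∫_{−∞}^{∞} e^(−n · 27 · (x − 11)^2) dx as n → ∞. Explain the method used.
I(n) = sqrt(π/(27n))

Here φ(x) = 27 · (x − 11)^2 has its unique minimum at x* = 11 with φ(x*) = 0 and φ''(x*) = 54. Laplace's method gives
  I(n) ~ e^(−n φ(x*)) · sqrt(2π / (n · φ''(x*))) = sqrt(2π / (54n)) = sqrt(π/(27n)).
This is exact: substituting u = (x − 11)·sqrt(27n) gives I(n) = (1/sqrt(27n)) ∫_{−∞}^{∞} e^(−u^2) du = sqrt(π/(27n)).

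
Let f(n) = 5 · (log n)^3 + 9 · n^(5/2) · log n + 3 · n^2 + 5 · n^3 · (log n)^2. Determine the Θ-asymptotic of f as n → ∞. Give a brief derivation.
f(n) ∈ Θ(n^3 · (log n)^2)

Compare the terms by growth order. For large n, n^a · (log n)^b dominates n^a' · (log n)^b' iff a > a', or (a = a' and b > b'). Ranking the 4 terms shows the dominant one is 5 · n^3 · (log n)^2. Hence f(n) ∈ Θ(n^3 · (log n)^2).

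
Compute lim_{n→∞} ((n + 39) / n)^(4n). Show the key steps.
lim = e^156

Rewrite as (1 + 39/n)^(4n). By the standard limit (1 + x/n)^n → e^x, we have (1 + 39/n)^n → e^39, and raising to the 4th power gives e^156.
More precisely, ln[(1 + 39/n)^(4n)] = 4n · ln(1 + 39/n) = 4n · (39/n + O(1/n^2)) = 156 + O(1/n) → 156.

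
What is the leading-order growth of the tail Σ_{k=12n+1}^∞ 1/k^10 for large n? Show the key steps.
Σ_{k>12n} 1/k^10 ~ 1/(9 · (12n)^9)

Compare to the integral: ∫_{12n}^∞ x^(−10) dx = [−x^(−9)/9]_{12n}^∞ = 1/((10−1)·(12n)^9). Euler-Maclaurin then gives
  Σ_{k>12n} 1/k^10 = ∫_{12n}^∞ dx/x^10 − 1/(2·(12n)^10) + O(1/(12n)^11).
(Equivalently this is ζ(10) − Σ_{k≤12n} 1/k^10.)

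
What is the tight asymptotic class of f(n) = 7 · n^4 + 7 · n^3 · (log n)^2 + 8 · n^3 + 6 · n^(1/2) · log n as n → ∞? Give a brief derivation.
f(n) ∈ Θ(n^4)

Compare the terms by growth order. For large n, n^a · (log n)^b dominates n^a' · (log n)^b' iff a > a', or (a = a' and b > b'). Ranking the 4 terms shows the dominant one is 7 · n^4. Hence f(n) ∈ Θ(n^4).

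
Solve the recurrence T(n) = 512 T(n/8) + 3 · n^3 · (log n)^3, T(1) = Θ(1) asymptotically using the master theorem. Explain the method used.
T(n) = Θ(n^3 · (log n)^4)

Here log_8 512 = 3 and f(n) = 3 · n^3 · (log n)^3 = Θ(n^(log_8 512) · (log n)^3). This is the extended Case 2 of the master theorem (f matches the critical exponent up to log factors), giving T(n) = Θ(n^(log_8 512) · (log n)^(3+1)) = Θ(n^3 · (log n)^4).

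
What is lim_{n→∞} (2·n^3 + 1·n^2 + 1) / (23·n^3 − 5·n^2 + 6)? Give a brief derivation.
lim = 2/23

For large n the leading n^3 terms dominate both numerator and denominator. Dividing top and bottom by n^3, every other term tends to 0, leaving 2/23.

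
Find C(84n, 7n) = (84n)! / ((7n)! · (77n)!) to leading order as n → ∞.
C(84n, 7n) ~ (8916100448256/285311670611)^(7n) · sqrt(6/(11π·7n))

Write N = 7n. Apply Stirling to each factorial:
  (12N)! ~ sqrt(2π·12N) · (12N/e)^(12N),
  N! ~ sqrt(2π N) · (N/e)^N,
  (11N)! ~ sqrt(2π·11N) · (11N/e)^(11N).
The exponential factors combine to (12N)^(12N) / (N^N · (11N)^(11N)) = 12^(12N)/11^(11N) = (12^12/11^11)^N = (8916100448256/285311670611)^N.
The square-root prefactors combine to sqrt(2π·12N) / (sqrt(2π N)·sqrt(2π·11N)) = sqrt(12 / (2π·11·N)) = sqrt(6/(11π·7n)).
Substituting N = 7n: C(84n, 7n) ~ (8916100448256/285311670611)^(7n) · sqrt(6/(11π·7n)).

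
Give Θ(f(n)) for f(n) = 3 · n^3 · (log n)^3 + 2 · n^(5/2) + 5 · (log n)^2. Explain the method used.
f(n) ∈ Θ(n^3 · (log n)^3)

Compare the terms by growth order. For large n, n^a · (log n)^b dominates n^a' · (log n)^b' iff a > a', or (a = a' and b > b'). Ranking the 3 terms shows the dominant one is 3 · n^3 · (log n)^3. Hence f(n) ∈ Θ(n^3 · (log n)^3).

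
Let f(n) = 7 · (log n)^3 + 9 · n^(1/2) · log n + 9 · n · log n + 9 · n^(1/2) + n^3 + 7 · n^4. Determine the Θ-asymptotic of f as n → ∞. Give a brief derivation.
f(n) ∈ Θ(n^4)

Compare the terms by growth order. For large n, n^a · (log n)^b dominates n^a' · (log n)^b' iff a > a', or (a = a' and b > b'). Ranking the 6 terms shows the dominant one is 7 · n^4. Hence f(n) ∈ Θ(n^4).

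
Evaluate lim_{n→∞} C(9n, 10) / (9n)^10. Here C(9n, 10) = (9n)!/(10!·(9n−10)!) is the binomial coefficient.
lim = 1/10! = 1/3628800

With N = 9n → ∞: C(N, 10) / N^10 = [N(N−1)…(N−9)] / (10! · N^10) = (1/10!) · 1 · (1 − 1/(9n)) · … · (1 − 9/(9n)). Each factor → 1 as N → ∞, so the limit is 1/10! = 1/3628800.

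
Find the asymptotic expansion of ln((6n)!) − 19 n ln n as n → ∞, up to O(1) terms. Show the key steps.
ln((6n)!) − 19 n ln n = −13 n ln n + 6(ln 6 − 1) n + (1/2) ln(2π·6n) + O(1/n)

Stirling: ln((6n)!) = 6n ln(6n) − 6n + (1/2) ln(2π·6n) + O(1/n).
Expand 6n ln(6n) = 6n (ln n + ln 6) = 6n ln n + 6n ln 6.
Subtract 19n ln n: leading term is (6 − 19) n ln n = −13 n ln n. The next term is 6n ln 6 − 6n = 6(ln 6 − 1) n. Then the (1/2) ln(2π·6n) correction.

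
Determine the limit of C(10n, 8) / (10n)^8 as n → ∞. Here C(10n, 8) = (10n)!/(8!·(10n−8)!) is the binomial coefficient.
lim = 1/8! = 1/40320

With N = 10n → ∞: C(N, 8) / N^8 = [N(N−1)…(N−7)] / (8! · N^8) = (1/8!) · 1 · (1 − 1/(10n)) · … · (1 − 7/(10n)). Each factor → 1 as N → ∞, so the limit is 1/8! = 1/40320.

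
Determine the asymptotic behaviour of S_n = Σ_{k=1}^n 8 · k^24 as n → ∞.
S_n ~ 8 · n^25 / 25

By integral comparison (Euler-Maclaurin), Σ_{k=1}^n 8 · k^24 = 8 · ∫_0^n x^24 dx + O(n^24) = 8 · n^25/25 + O(n^24). (Equivalently, Faulhaber's formula gives the same leading term.)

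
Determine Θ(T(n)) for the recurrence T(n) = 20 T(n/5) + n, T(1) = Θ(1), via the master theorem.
T(n) = Θ(n^(log_5 20))

Master theorem: compare f(n) = n to n^(log_5 20) where log_5 20 ≈ 1.861. Since 1 < log_5 20, we have f(n) = O(n^(log_5 20 − ε)) for some ε > 0 — Case 1. Hence T(n) = Θ(n^(log_5 20)).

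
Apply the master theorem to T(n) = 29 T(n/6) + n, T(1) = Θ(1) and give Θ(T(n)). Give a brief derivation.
T(n) = Θ(n^(log_6 29))

Master theorem: compare f(n) = n to n^(log_6 29) where log_6 29 ≈ 1.879. Since 1 < log_6 29, we have f(n) = O(n^(log_6 29 − ε)) for some ε > 0 — Case 1. Hence T(n) = Θ(n^(log_6 29)).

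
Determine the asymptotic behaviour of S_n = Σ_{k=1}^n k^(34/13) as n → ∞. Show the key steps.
S_n ~ (13/47) · n^(47/13)

Integral comparison: Σ_{k=1}^n k^(34/13) = ∫_0^n x^(34/13) dx + O(n^(34/13)). The integral is n^(1 + 34/13) / (1 + 34/13) = n^((34+13)/13) / ((34+13)/13) = (13/47) · n^(47/13).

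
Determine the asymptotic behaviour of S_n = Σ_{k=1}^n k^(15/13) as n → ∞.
S_n ~ (13/28) · n^(28/13)

Integral comparison: Σ_{k=1}^n k^(15/13) = ∫_0^n x^(15/13) dx + O(n^(15/13)). The integral is n^(1 + 15/13) / (1 + 15/13) = n^((15+13)/13) / ((15+13)/13) = (13/28) · n^(28/13).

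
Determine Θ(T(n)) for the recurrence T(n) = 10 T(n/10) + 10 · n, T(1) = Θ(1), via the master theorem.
T(n) = Θ(n log n)

log_10 10 = 1, and f(n) = 10 · n = Θ(n^(log_10 10)). This is Case 2 of the master theorem: T(n) = Θ(f(n) · log n) = Θ(n log n).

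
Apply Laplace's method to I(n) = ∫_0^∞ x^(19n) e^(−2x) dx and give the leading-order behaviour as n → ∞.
I(n) ~ (sqrt(2π·19n) / 2) · (19n/(2e))^(19n)

Write the integrand as exp(19n ln x − 2x) and set f(x) = 19n ln x − 2x. Then f'(x) = 19n/x − 2 = 0 at x* = 19n/2, and f''(x*) = −19n/x*^2 = −2^2/(19n). Laplace's method (interior maximum) gives
  I(n) ~ e^(f(x*)) · sqrt(2π / |f''(x*)|)
        = exp(19n ln(19n/2) − 19n) · sqrt(2π · 19n / 2^2)
        = (19n/2)^(19n) e^(−19n) · sqrt(2π·19n) / 2
        = (sqrt(2π·19n) / 2) · (19n/(2e))^(19n).
This matches Γ(19n+1)/2^(19n+1) with Stirling applied to Γ.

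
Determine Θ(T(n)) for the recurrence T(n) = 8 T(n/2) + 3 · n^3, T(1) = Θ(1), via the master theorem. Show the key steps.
T(n) = Θ(n^3 log n)

log_2 8 = 3, and f(n) = 3 · n^3 = Θ(n^(log_2 8)). This is Case 2 of the master theorem: T(n) = Θ(f(n) · log n) = Θ(n^3 log n).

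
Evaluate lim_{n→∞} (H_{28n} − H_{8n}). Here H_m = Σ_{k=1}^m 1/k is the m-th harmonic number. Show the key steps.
lim = ln(28/8) = ln(7/2)

Euler-Maclaurin gives H_m = ln m + γ + 1/(2m) + O(1/m^2). The γ and O(1/m) terms cancel in the difference:
  H_{28n} − H_{8n} = ln(28n) − ln(8n) + O(1/n) = ln(28/8) + O(1/n).
Hence the limit is ln(28/8) = ln(7/2).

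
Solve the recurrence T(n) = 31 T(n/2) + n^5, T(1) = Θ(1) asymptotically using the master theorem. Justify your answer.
T(n) = Θ(n^5)

log_2 31 ≈ 4.954. f(n) = n^5 dominates n^(log_2 31) since 5 > 4.954, and the regularity condition a·f(n/b) = 31·(n/2)^5 = (31/32)·n^5 ≤ c·f(n) holds with c = 31/32 ≈ 0.969 < 1. So this is Case 3: T(n) = Θ(f(n)) = Θ(n^5).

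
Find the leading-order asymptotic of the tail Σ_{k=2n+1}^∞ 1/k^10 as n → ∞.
Σ_{k>2n} 1/k^10 ~ 1/(9 · (2n)^9)

Compare to the integral: ∫_{2n}^∞ x^(−10) dx = [−x^(−9)/9]_{2n}^∞ = 1/((10−1)·(2n)^9). Euler-Maclaurin then gives
  Σ_{k>2n} 1/k^10 = ∫_{2n}^∞ dx/x^10 − 1/(2·(2n)^10) + O(1/(2n)^11).
(Equivalently this is ζ(10) − Σ_{k≤2n} 1/k^10.)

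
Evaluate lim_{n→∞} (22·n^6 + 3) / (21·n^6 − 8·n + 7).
lim = 22/21

For large n the leading n^6 terms dominate both numerator and denominator. Dividing top and bottom by n^6, every other term tends to 0, leaving 22/21.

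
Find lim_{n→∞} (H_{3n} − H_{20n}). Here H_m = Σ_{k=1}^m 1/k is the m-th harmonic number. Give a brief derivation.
lim = ln(3/20)

Euler-Maclaurin gives H_m = ln m + γ + 1/(2m) + O(1/m^2). The γ and O(1/m) terms cancel in the difference:
  H_{3n} − H_{20n} = ln(3n) − ln(20n) + O(1/n) = ln(3/20) + O(1/n).
Hence the limit is ln(3/20).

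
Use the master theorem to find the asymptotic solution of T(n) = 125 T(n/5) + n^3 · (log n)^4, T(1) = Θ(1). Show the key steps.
T(n) = Θ(n^3 · (log n)^5)

Here log_5 125 = 3 and f(n) = n^3 · (log n)^4 = Θ(n^(log_5 125) · (log n)^4). This is the extended Case 2 of the master theorem (f matches the critical exponent up to log factors), giving T(n) = Θ(n^(log_5 125) · (log n)^(4+1)) = Θ(n^3 · (log n)^5).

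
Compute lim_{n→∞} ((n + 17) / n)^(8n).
lim = e^136

Rewrite as (1 + 17/n)^(8n). By the standard limit (1 + x/n)^n → e^x, we have (1 + 17/n)^n → e^17, and raising to the 8th power gives e^136.
More precisely, ln[(1 + 17/n)^(8n)] = 8n · ln(1 + 17/n) = 8n · (17/n + O(1/n^2)) = 136 + O(1/n) → 136.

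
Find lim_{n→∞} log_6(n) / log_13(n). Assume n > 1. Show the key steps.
lim = ln(13) / ln(6) = log_6(13)

Change of base: log_6(n) = ln n / ln 6 and log_13(n) = ln n / ln 13. The ratio is (ln n / ln 6) · (ln 13 / ln n) = ln 13 / ln 6, a constant independent of n. So the limit is ln 13 / ln 6 = log_6(13).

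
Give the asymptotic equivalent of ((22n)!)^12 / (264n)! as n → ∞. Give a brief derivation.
((22n)!)^12/(264n)! ~ ((2π·22n)^(11/2) / sqrt(12)) · 12^(−12·22n)  →  0

Write N = 22n. Stirling: N! ~ sqrt(2π N)(N/e)^N and (12N)! ~ sqrt(2π·12N)·(12N/e)^(12N).
  (N!)^12/(12N)! ~ (2π N)^(12/2) (N/e)^(12N) / [sqrt(2π·12N) (12N/e)^(12N)]
     = (2π N)^(12/2) / sqrt(2π·12N) · (N/(12N))^(12N)
     = (2π N)^((12−1)/2) / sqrt(12) · 12^(−12N).
Since 12^12 > 1, the factor 12^(−12N) decays exponentially, so the ratio → 0. Substituting N = 22n gives the stated form.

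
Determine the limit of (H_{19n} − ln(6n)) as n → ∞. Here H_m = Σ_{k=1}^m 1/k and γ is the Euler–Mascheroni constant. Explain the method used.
lim = ln(19/6) + γ

By Euler-Maclaurin, H_m = ln m + γ + O(1/m). So
  H_{19n} − ln(6n) = ln(19n) + γ − ln(6n) + O(1/n)
                       = ln(19/6) + γ + O(1/n).
Hence the limit is ln(19/6) + γ.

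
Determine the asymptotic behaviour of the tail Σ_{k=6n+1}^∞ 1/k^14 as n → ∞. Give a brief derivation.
Σ_{k>6n} 1/k^14 ~ 1/(13 · (6n)^13)

Compare to the integral: ∫_{6n}^∞ x^(−14) dx = [−x^(−13)/13]_{6n}^∞ = 1/((14−1)·(6n)^13). Euler-Maclaurin then gives
  Σ_{k>6n} 1/k^14 = ∫_{6n}^∞ dx/x^14 − 1/(2·(6n)^14) + O(1/(6n)^15).
(Equivalently this is ζ(14) − Σ_{k≤6n} 1/k^14.)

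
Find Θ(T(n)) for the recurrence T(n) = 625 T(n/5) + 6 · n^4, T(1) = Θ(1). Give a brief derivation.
T(n) = Θ(n^4 log n)

log_5 625 = 4, and f(n) = 6 · n^4 = Θ(n^(log_5 625)). This is Case 2 of the master theorem: T(n) = Θ(f(n) · log n) = Θ(n^4 log n).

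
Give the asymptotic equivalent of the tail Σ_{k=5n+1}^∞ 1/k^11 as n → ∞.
Σ_{k>5n} 1/k^11 ~ 1/(10 · (5n)^10)

Compare to the integral: ∫_{5n}^∞ x^(−11) dx = [−x^(−10)/10]_{5n}^∞ = 1/((11−1)·(5n)^10). Euler-Maclaurin then gives
  Σ_{k>5n} 1/k^11 = ∫_{5n}^∞ dx/x^11 − 1/(2·(5n)^11) + O(1/(5n)^12).
(Equivalently this is ζ(11) − Σ_{k≤5n} 1/k^11.)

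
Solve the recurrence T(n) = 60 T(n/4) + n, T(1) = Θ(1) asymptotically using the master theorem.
T(n) = Θ(n^(log_4 60))

Master theorem: compare f(n) = n to n^(log_4 60) where log_4 60 ≈ 2.953. Since 1 < log_4 60, we have f(n) = O(n^(log_4 60 − ε)) for some ε > 0 — Case 1. Hence T(n) = Θ(n^(log_4 60)).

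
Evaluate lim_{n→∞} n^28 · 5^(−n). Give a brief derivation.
lim = 0

Exponentials with base > 1 dominate every fixed polynomial: for any fixed c, n^c / 5^n → 0 as n → ∞ (e.g. by the ratio test, or by writing 5^n = e^(n ln 5) and noting e^(n ln 5) / n^c → ∞). Hence n^28 · 5^(−n) = n^28 / 5^n → 0.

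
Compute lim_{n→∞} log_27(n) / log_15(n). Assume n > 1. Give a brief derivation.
lim = ln(15) / ln(27) = log_27(15)

Change of base: log_27(n) = ln n / ln 27 and log_15(n) = ln n / ln 15. The ratio is (ln n / ln 27) · (ln 15 / ln n) = ln 15 / ln 27, a constant independent of n. So the limit is ln 15 / ln 27 = log_27(15).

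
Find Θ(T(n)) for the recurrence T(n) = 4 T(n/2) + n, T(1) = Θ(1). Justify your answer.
T(n) = Θ(n^2)

Master theorem: compare f(n) = n to n^(log_2 4) where log_2 4 = 2. Since 1 < log_2 4, we have f(n) = O(n^(log_2 4 − ε)) for some ε > 0 — Case 1. Hence T(n) = Θ(n^(log_2 4)) = Θ(n^2).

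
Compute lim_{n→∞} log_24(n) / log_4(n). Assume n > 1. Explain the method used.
lim = ln(4) / ln(24) = log_24(4)

Change of base: log_24(n) = ln n / ln 24 and log_4(n) = ln n / ln 4. The ratio is (ln n / ln 24) · (ln 4 / ln n) = ln 4 / ln 24, a constant independent of n. So the limit is ln 4 / ln 24 = log_24(4).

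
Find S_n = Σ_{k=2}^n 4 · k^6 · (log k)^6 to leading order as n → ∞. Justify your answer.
S_n ~ 4 · n^7 · (log n)^6 / 7

By integral comparison, S_n = ∫_1^n 4 · x^6 · (log x)^6 dx + O(n^6 · (log n)^6). For the integral, the leading term of ∫_1^n x^6 (log x)^6 dx is n^7/7 · (log n)^6 (by repeated integration by parts; each step lowers the log-exponent and produces a relatively O(1/log n) correction). Hence S_n ~ 4 · n^7 · (log n)^6 / 7.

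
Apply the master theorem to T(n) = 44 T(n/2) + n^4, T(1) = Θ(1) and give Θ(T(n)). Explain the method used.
T(n) = Θ(n^(log_2 44))

Master theorem: compare f(n) = n^4 to n^(log_2 44) where log_2 44 ≈ 5.459. Since 4 < log_2 44, we have f(n) = O(n^(log_2 44 − ε)) for some ε > 0 — Case 1. Hence T(n) = Θ(n^(log_2 44)).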